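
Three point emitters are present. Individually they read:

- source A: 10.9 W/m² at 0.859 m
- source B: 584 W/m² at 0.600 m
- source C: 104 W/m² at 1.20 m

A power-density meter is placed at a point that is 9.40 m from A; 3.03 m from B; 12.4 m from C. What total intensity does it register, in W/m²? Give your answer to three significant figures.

Each source contributes Iᵢ·(dᵢ/rᵢ)²; contributions add.
A: 10.9 × (0.859/9.40)² = 0.09102 W/m²
B: 584 × (0.600/3.03)² = 22.90 W/m²
C: 104 × (1.20/12.4)² = 0.9740 W/m²
Total = 0.09102 + 22.90 + 0.9740 = 23.97 W/m².

24.0 W/m²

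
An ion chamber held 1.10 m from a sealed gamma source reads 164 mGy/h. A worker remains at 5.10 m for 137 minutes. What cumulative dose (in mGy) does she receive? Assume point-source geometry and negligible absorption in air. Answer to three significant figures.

17.4 mGy

Intensity scales as (d₁/d₂)², so rate at 5.10 m:
(1.10/5.10)² = 0.04652, so 164 × 0.04652 = 7.629 mGy/h.
Dose = rate × time = 7.629 mGy/h × 2.283 h = 17.42 mGy.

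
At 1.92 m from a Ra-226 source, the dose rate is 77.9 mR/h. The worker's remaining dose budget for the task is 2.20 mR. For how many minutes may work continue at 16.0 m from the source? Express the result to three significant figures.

Intensity scales as (d₁/d₂)², so rate at 16.0 m:
(1.92/16.0)² = 0.01440, so 77.9 × 0.01440 = 1.122 mR/h.
Stay time = 2.20 mR ÷ 1.122 mR/h = 1.961 h = 117.7 min.

118 min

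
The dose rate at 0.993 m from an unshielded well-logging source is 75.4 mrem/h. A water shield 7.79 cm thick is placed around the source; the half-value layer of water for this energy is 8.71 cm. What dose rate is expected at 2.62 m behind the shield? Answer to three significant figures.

5.83 mrem/h

Distance alone: 75.4 × (0.993/2.62)² = 75.4 × 0.1436 = 10.83 mrem/h.
Shield: 7.79/8.71 = 0.8944 half-value layers → attenuation 2^(−0.8944) = 0.5380.
Combined: 10.83 × 0.5380 = 5.827 mrem/h.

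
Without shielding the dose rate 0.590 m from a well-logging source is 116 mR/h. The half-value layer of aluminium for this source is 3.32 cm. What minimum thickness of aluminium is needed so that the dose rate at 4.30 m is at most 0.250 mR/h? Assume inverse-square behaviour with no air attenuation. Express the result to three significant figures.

At 4.30 m, distance alone gives 116 × (0.590/4.30)² = 116 × 0.01883 = 2.184 mR/h.
Further attenuation needed: 2.184/0.250 = 8.736.
n = log₂(8.736) = 3.127 half-value layers.
Thickness = 3.127 × 3.32 cm = 10.38 cm.

10.4 cm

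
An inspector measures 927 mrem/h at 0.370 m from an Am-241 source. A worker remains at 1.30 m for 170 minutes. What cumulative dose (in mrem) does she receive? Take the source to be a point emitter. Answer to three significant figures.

Since intensity falls as 1/r², rate at 1.30 m:
(0.370/1.30)² = 0.08101, so 927 × 0.08101 = 75.10 mrem/h.
Dose = rate × time = 75.10 mrem/h × 2.833 h = 212.8 mrem.

213 mrem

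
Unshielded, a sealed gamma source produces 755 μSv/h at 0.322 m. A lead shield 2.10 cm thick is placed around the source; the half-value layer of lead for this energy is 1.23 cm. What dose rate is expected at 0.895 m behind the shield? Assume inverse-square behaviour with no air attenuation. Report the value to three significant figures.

29.9 μSv/h

Distance alone: (0.322/0.895)² = 0.1294, so 755 × 0.1294 = 97.70 μSv/h.
Shield: 2.10/1.23 = 1.707 half-value layers → attenuation 2^(−1.707) = 0.3063.
Combined: 97.70 × 0.3063 = 29.93 μSv/h.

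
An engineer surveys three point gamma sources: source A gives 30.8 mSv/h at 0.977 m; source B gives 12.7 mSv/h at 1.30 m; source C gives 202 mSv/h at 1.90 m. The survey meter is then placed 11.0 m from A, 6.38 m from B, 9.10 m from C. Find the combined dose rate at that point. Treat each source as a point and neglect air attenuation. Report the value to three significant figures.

9.58 mSv/h

By superposition, sum each source's inverse-square contribution:
A: 30.8 × (0.977/11.0)² = 0.2430 mSv/h
B: 12.7 × (1.30/6.38)² = 0.5273 mSv/h
C: 202 × (1.90/9.10)² = 8.806 mSv/h
Total = 0.2430 + 0.5273 + 8.806 = 9.576 mSv/h.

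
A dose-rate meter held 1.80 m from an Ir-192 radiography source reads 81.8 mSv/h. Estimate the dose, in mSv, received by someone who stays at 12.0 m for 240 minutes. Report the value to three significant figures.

7.36 mSv

Since intensity falls as 1/r², rate at 12.0 m:
(1.80/12.0)² = 0.02250, so 81.8 × 0.02250 = 1.840 mSv/h.
Dose = rate × time = 1.840 mSv/h × 4.000 h = 7.360 mSv.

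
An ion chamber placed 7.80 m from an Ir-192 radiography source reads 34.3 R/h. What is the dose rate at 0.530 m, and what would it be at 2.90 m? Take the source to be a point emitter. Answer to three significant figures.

7430 R/h; 248 R/h

By the inverse-square law,
At 0.530 m: (7.80/0.530)² = 216.6, so 34.3 × 216.6 = 7429 R/h
At 2.90 m: 7429 × (0.530/2.90)² = 7429 × 0.03340 = 248.1 R/h.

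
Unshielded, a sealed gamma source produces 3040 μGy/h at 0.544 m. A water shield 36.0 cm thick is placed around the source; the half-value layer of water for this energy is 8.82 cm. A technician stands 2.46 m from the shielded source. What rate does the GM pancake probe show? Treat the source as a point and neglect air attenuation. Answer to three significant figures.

8.78 μGy/h

Distance alone: 3040 × (0.544/2.46)² = 3040 × 0.04890 = 148.7 μGy/h.
Shield: 36.0/8.82 = 4.082 half-value layers → attenuation 2^(−4.082) = 0.05905.
Combined: 148.7 × 0.05905 = 8.781 μGy/h.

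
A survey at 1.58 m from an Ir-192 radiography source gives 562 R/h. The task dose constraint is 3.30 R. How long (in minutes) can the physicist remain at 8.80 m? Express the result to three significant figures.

10.9 min

Applying the 1/r² law, rate at 8.80 m:
562 × (1.58/8.80)² = 562 × 0.03224 = 18.12 R/h.
Stay time = 3.30 R ÷ 18.12 R/h = 0.1821 h = 10.93 min.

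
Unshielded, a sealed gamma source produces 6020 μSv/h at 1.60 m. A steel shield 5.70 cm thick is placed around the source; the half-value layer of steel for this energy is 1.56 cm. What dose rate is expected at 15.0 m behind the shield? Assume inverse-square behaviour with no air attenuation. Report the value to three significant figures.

Distance alone: 6020 × (1.60/15.0)² = 6020 × 0.01138 = 68.51 μSv/h.
Shield: 5.70/1.56 = 3.654 half-value layers → attenuation 2^(−3.654) = 0.07944.
Combined: 68.51 × 0.07944 = 5.442 μSv/h.

5.44 μSv/h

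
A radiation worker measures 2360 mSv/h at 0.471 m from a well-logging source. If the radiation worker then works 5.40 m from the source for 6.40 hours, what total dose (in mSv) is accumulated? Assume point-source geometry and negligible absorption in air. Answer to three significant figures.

Applying the 1/r² law, rate at 5.40 m:
2360 × (0.471/5.40)² = 2360 × 0.007608 = 17.95 mSv/h.
Dose = rate × time = 17.95 mSv/h × 6.400 h = 114.9 mSv.

115 mSv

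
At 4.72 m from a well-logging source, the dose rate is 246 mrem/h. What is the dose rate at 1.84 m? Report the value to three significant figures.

Using I₁d₁² = I₂d₂², the rate at 1.84 m is
246 × (4.72/1.84)² = 246 × 6.580 = 1619 mrem/h.

1620 mrem/h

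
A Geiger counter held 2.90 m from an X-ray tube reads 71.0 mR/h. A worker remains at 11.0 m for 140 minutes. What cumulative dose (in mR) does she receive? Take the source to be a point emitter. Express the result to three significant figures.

Since intensity falls as 1/r², rate at 11.0 m:
(2.90/11.0)² = 0.06950, so 71.0 × 0.06950 = 4.935 mR/h.
Dose = rate × time = 4.935 mR/h × 2.333 h = 11.51 mR.

11.5 mR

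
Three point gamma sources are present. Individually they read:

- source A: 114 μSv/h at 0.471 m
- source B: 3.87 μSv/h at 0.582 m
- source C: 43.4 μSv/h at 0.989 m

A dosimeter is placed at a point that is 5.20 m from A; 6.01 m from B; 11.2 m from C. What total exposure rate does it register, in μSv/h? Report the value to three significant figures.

Each source contributes Iᵢ·(dᵢ/rᵢ)²; contributions add.
A: 114 × (0.471/5.20)² = 0.9353 μSv/h
B: 3.87 × (0.582/6.01)² = 0.03629 μSv/h
C: 43.4 × (0.989/11.2)² = 0.3384 μSv/h
Total = 0.9353 + 0.03629 + 0.3384 = 1.310 μSv/h.

1.31 μSv/h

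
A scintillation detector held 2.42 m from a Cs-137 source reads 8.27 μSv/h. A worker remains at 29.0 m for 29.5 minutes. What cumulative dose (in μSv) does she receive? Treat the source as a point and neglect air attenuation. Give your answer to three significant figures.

0.0283 μSv

Intensity scales as (d₁/d₂)², so rate at 29.0 m:
8.27 × (2.42/29.0)² = 8.27 × 0.006964 = 0.05759 μSv/h.
Dose = rate × time = 0.05759 μSv/h × 0.4917 h = 0.02832 μSv.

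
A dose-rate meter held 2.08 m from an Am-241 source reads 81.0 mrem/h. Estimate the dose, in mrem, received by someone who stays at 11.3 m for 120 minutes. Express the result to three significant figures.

5.49 mrem

By the inverse-square law, rate at 11.3 m:
81.0 × (2.08/11.3)² = 81.0 × 0.03388 = 2.744 mrem/h.
Dose = rate × time = 2.744 mrem/h × 2.000 h = 5.488 mrem.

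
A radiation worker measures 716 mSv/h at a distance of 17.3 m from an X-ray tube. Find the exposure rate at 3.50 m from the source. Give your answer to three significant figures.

17500 mSv/h

By the inverse-square law, the rate at 3.50 m is
(17.3/3.50)² = 24.43, so 716 × 24.43 = 17490 mSv/h.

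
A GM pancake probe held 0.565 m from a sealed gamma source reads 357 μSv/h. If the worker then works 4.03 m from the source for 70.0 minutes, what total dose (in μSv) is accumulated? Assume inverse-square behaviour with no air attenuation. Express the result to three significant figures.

Applying the 1/r² law, rate at 4.03 m:
(0.565/4.03)² = 0.01966, so 357 × 0.01966 = 7.019 μSv/h.
Dose = rate × time = 7.019 μSv/h × 1.167 h = 8.191 μSv.

8.19 μSv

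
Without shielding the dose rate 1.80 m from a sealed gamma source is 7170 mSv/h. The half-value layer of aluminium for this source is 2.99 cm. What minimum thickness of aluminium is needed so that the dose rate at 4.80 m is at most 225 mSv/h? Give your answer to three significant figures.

At 4.80 m, distance alone gives 7170 × (1.80/4.80)² = 7170 × 0.1406 = 1008 mSv/h.
Further attenuation needed: 1008/225 = 4.480.
n = log₂(4.480) = 2.163 half-value layers.
Thickness = 2.163 × 2.99 cm = 6.467 cm.

6.47 cm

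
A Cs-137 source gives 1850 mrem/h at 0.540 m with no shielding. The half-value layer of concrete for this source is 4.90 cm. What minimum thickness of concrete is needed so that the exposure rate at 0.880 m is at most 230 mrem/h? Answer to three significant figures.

At 0.880 m, distance alone gives (0.540/0.880)² = 0.3765, so 1850 × 0.3765 = 696.5 mrem/h.
Further attenuation needed: 696.5/230 = 3.028.
n = log₂(3.028) = 1.598 half-value layers.
Thickness = 1.598 × 4.90 cm = 7.830 cm.

7.83 cm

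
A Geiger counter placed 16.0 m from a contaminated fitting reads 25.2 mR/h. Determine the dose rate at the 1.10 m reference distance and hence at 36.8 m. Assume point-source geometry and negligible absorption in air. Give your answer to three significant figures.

Applying the 1/r² law,
At 1.10 m: (16.0/1.10)² = 211.6, so 25.2 × 211.6 = 5332 mR/h
At 36.8 m: (1.10/36.8)² = 0.0008935, so 5332 × 0.0008935 = 4.764 mR/h.

5330 mR/h; 4.76 mR/h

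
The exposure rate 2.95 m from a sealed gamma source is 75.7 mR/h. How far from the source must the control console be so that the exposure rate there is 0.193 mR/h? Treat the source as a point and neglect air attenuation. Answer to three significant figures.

Applying the 1/r² law, d₂ = d₁·√(I₁/I₂).
I₁/I₂ = 75.7/0.193 = 392.2, so d₂ = 2.95 × √392.2 = 58.42 m.

58.4 m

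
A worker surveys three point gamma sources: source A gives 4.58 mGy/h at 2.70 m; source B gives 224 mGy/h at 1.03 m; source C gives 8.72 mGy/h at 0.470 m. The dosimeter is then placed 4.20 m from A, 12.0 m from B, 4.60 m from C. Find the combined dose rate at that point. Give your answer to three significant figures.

Each source contributes Iᵢ·(dᵢ/rᵢ)²; contributions add.
A: 4.58 × (2.70/4.20)² = 1.893 mGy/h
B: 224 × (1.03/12.0)² = 1.650 mGy/h
C: 8.72 × (0.470/4.60)² = 0.09103 mGy/h
Total = 1.893 + 1.650 + 0.09103 = 3.634 mGy/h.

3.63 mGy/h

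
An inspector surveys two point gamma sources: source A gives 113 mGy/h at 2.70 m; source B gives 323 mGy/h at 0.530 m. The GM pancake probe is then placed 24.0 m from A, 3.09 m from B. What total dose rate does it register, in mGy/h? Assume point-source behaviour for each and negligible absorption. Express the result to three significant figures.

Each source contributes Iᵢ·(dᵢ/rᵢ)²; contributions add.
A: 113 × (2.70/24.0)² = 1.430 mGy/h
B: 323 × (0.530/3.09)² = 9.502 mGy/h
Total = 1.430 + 9.502 = 10.93 mGy/h.

10.9 mGy/h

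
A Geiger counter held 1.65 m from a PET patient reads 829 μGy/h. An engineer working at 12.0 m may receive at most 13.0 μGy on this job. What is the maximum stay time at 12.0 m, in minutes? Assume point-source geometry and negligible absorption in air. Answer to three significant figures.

49.8 min

Since intensity falls as 1/r², rate at 12.0 m:
(1.65/12.0)² = 0.01891, so 829 × 0.01891 = 15.68 μGy/h.
Stay time = 13.0 μGy ÷ 15.68 μGy/h = 0.8291 h = 49.75 min.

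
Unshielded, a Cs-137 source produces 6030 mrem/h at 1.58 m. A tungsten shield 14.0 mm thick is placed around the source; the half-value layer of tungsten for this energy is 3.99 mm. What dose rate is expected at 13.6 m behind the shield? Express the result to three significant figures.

Distance alone: 6030 × (1.58/13.6)² = 6030 × 0.01350 = 81.41 mrem/h.
Shield: 14.0/3.99 = 3.509 half-value layers → attenuation 2^(−3.509) = 0.08784.
Combined: 81.41 × 0.08784 = 7.151 mrem/h.

7.15 mrem/h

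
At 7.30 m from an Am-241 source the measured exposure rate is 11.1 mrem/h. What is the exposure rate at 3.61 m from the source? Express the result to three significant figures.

Intensity scales as (d₁/d₂)², so scaling from 7.30 m to 3.61 m:
11.1 × (7.30/3.61)² = 11.1 × 4.089 = 45.39 mrem/h.

45.4 mrem/h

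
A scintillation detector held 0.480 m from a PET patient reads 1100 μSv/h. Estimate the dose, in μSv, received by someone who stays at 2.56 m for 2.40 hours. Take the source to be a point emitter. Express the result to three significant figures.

Using I₁d₁² = I₂d₂², rate at 2.56 m:
1100 × (0.480/2.56)² = 1100 × 0.03516 = 38.68 μSv/h.
Dose = rate × time = 38.68 μSv/h × 2.400 h = 92.83 μSv.

92.8 μSv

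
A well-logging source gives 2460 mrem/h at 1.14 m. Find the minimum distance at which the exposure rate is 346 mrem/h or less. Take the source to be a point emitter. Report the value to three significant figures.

By the inverse-square law, d₂ = d₁·√(I₁/I₂).
I₁/I₂ = 2460/346 = 7.110, so d₂ = 1.14 × √7.110 = 3.040 m.

3.04 m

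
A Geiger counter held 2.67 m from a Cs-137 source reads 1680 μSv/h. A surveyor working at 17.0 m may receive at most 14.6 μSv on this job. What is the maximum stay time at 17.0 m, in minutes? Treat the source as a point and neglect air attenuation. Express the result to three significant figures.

21.1 min

Applying the 1/r² law, rate at 17.0 m:
(2.67/17.0)² = 0.02467, so 1680 × 0.02467 = 41.45 μSv/h.
Stay time = 14.6 μSv ÷ 41.45 μSv/h = 0.3522 h = 21.13 min.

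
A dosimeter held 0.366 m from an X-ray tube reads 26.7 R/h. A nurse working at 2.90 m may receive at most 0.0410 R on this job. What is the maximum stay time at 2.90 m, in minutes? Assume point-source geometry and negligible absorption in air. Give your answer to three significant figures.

Using I₁d₁² = I₂d₂², rate at 2.90 m:
(0.366/2.90)² = 0.01593, so 26.7 × 0.01593 = 0.4253 R/h.
Stay time = 0.0410 R ÷ 0.4253 R/h = 0.09640 h = 5.784 min.

5.78 min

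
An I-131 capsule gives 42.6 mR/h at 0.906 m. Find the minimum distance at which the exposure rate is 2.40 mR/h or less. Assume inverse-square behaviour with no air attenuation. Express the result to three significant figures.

3.82 m

Intensity scales as (d₁/d₂)², so d₂ = d₁·√(I₁/I₂).
I₁/I₂ = 42.6/2.40 = 17.75, so d₂ = 0.906 × √17.75 = 3.817 m.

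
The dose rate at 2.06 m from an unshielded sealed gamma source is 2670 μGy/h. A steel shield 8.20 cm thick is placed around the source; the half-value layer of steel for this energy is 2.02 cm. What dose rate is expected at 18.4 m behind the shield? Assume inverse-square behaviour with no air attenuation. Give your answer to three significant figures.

2.01 μGy/h

Distance alone: 2670 × (2.06/18.4)² = 2670 × 0.01253 = 33.46 μGy/h.
Shield: 8.20/2.02 = 4.059 half-value layers → attenuation 2^(−4.059) = 0.06000.
Combined: 33.46 × 0.06000 = 2.008 μGy/h.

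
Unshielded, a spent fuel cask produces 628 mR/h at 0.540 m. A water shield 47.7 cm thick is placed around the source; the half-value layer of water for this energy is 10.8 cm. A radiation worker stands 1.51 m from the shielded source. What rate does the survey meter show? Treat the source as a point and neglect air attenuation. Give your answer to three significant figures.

3.76 mR/h

Distance alone: (0.540/1.51)² = 0.1279, so 628 × 0.1279 = 80.32 mR/h.
Shield: 47.7/10.8 = 4.417 half-value layers → attenuation 2^(−4.417) = 0.04681.
Combined: 80.32 × 0.04681 = 3.760 mR/h.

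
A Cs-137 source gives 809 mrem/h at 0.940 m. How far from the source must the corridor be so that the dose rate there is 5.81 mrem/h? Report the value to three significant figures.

Since intensity falls as 1/r², d₂ = d₁·√(I₁/I₂).
I₁/I₂ = 809/5.81 = 139.2, so d₂ = 0.940 × √139.2 = 11.09 m.

11.1 m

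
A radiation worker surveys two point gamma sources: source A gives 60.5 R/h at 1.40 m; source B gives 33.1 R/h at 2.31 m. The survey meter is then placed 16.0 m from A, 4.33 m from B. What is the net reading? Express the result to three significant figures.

9.88 R/h

By superposition, sum each source's inverse-square contribution:
A: 60.5 × (1.40/16.0)² = 0.4632 R/h
B: 33.1 × (2.31/4.33)² = 9.421 R/h
Total = 0.4632 + 9.421 = 9.884 R/h.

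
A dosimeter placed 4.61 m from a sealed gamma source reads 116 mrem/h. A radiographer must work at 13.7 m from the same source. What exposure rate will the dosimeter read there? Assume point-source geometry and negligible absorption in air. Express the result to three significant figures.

13.1 mrem/h

Using I₁d₁² = I₂d₂², scaling from 4.61 m to 13.7 m:
116 × (4.61/13.7)² = 116 × 0.1132 = 13.13 mrem/h.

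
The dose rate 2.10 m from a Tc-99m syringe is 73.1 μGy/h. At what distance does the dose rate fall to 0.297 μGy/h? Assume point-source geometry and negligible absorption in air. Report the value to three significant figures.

32.9 m

Applying the 1/r² law, d₂ = d₁·√(I₁/I₂).
I₁/I₂ = 73.1/0.297 = 246.1, so d₂ = 2.10 × √246.1 = 32.94 m.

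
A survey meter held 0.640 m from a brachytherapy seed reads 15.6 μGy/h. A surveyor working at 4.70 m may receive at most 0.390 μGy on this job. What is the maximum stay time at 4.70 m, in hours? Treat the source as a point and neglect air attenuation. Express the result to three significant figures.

1.35 h

Applying the 1/r² law, rate at 4.70 m:
(0.640/4.70)² = 0.01854, so 15.6 × 0.01854 = 0.2892 μGy/h.
Stay time = 0.390 μGy ÷ 0.2892 μGy/h = 1.349 h.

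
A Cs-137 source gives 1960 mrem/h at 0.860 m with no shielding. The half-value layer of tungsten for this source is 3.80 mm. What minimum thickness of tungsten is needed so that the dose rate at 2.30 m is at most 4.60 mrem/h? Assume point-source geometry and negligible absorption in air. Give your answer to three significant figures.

22.4 mm

At 2.30 m, distance alone gives (0.860/2.30)² = 0.1398, so 1960 × 0.1398 = 274.0 mrem/h.
Further attenuation needed: 274.0/4.60 = 59.57.
n = log₂(59.57) = 5.897 half-value layers.
Thickness = 5.897 × 3.80 mm = 22.41 mm.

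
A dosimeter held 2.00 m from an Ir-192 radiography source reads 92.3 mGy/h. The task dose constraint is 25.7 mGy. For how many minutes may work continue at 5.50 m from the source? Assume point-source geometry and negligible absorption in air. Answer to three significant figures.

126 min

Since intensity falls as 1/r², rate at 5.50 m:
(2.00/5.50)² = 0.1322, so 92.3 × 0.1322 = 12.20 mGy/h.
Stay time = 25.7 mGy ÷ 12.20 mGy/h = 2.107 h = 126.4 min.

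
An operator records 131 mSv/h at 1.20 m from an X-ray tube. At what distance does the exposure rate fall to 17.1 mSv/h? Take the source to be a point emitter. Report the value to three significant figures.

Applying the 1/r² law, d₂ = d₁·√(I₁/I₂).
I₁/I₂ = 131/17.1 = 7.661, so d₂ = 1.20 × √7.661 = 3.321 m.

3.32 m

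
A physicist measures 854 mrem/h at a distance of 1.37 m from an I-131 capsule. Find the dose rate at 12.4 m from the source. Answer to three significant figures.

10.4 mrem/h

Using I₁d₁² = I₂d₂², the rate at 12.4 m is
(1.37/12.4)² = 0.01221, so 854 × 0.01221 = 10.43 mrem/h.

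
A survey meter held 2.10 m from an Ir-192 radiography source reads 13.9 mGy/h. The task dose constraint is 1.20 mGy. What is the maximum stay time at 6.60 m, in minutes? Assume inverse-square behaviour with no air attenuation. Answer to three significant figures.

Using I₁d₁² = I₂d₂², rate at 6.60 m:
(2.10/6.60)² = 0.1012, so 13.9 × 0.1012 = 1.407 mGy/h.
Stay time = 1.20 mGy ÷ 1.407 mGy/h = 0.8529 h = 51.17 min.

51.2 min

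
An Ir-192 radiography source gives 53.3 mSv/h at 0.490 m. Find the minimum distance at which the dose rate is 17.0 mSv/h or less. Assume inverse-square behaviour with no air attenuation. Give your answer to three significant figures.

0.868 m

Intensity scales as (d₁/d₂)², so d₂ = d₁·√(I₁/I₂).
I₁/I₂ = 53.3/17.0 = 3.135, so d₂ = 0.490 × √3.135 = 0.8676 m.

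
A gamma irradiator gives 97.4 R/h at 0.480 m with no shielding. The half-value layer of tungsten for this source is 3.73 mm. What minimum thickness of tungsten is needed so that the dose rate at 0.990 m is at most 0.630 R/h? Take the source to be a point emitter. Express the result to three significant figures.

At 0.990 m, distance alone gives (0.480/0.990)² = 0.2351, so 97.4 × 0.2351 = 22.90 R/h.
Further attenuation needed: 22.90/0.630 = 36.35.
n = log₂(36.35) = 5.184 half-value layers.
Thickness = 5.184 × 3.73 mm = 19.34 mm.

19.3 mm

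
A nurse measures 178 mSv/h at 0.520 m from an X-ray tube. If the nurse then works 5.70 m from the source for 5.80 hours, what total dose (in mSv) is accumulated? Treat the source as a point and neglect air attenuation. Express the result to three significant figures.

By the inverse-square law, rate at 5.70 m:
178 × (0.520/5.70)² = 178 × 0.008323 = 1.481 mSv/h.
Dose = rate × time = 1.481 mSv/h × 5.800 h = 8.590 mSv.

8.59 mSv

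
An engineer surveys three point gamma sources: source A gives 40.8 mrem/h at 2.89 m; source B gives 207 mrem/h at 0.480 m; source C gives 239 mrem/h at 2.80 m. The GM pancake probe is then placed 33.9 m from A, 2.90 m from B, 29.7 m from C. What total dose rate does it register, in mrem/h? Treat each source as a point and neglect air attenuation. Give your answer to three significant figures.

Each source contributes Iᵢ·(dᵢ/rᵢ)²; contributions add.
A: 40.8 × (2.89/33.9)² = 0.2965 mrem/h
B: 207 × (0.480/2.90)² = 5.671 mrem/h
C: 239 × (2.80/29.7)² = 2.124 mrem/h
Total = 0.2965 + 5.671 + 2.124 = 8.091 mrem/h.

8.09 mrem/h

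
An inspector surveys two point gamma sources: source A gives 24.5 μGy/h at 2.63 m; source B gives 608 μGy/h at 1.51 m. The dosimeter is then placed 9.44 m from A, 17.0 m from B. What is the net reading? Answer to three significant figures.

6.70 μGy/h

By superposition, sum each source's inverse-square contribution:
A: 24.5 × (2.63/9.44)² = 1.902 μGy/h
B: 608 × (1.51/17.0)² = 4.797 μGy/h
Total = 1.902 + 4.797 = 6.699 μGy/h.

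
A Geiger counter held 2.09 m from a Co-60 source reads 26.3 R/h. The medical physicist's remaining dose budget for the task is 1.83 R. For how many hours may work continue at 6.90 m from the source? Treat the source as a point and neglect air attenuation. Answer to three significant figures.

By the inverse-square law, rate at 6.90 m:
26.3 × (2.09/6.90)² = 26.3 × 0.09175 = 2.413 R/h.
Stay time = 1.83 R ÷ 2.413 R/h = 0.7584 h.

0.758 h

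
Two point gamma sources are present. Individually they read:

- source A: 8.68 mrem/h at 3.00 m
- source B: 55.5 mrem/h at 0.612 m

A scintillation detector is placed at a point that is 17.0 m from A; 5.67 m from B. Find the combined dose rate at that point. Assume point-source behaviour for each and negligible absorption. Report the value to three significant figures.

0.917 mrem/h

Each source contributes Iᵢ·(dᵢ/rᵢ)²; contributions add.
A: 8.68 × (3.00/17.0)² = 0.2703 mrem/h
B: 55.5 × (0.612/5.67)² = 0.6466 mrem/h
Total = 0.2703 + 0.6466 = 0.9169 mrem/h.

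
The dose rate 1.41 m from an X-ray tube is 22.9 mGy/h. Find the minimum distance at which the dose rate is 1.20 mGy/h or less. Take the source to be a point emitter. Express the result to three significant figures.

6.16 m

By the inverse-square law, d₂ = d₁·√(I₁/I₂).
I₁/I₂ = 22.9/1.20 = 19.08, so d₂ = 1.41 × √19.08 = 6.159 m.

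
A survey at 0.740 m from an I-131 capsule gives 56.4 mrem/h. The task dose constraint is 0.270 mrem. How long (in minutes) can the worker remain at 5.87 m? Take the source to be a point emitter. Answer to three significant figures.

18.1 min

Using I₁d₁² = I₂d₂², rate at 5.87 m:
56.4 × (0.740/5.87)² = 56.4 × 0.01589 = 0.8962 mrem/h.
Stay time = 0.270 mrem ÷ 0.8962 mrem/h = 0.3013 h = 18.08 min.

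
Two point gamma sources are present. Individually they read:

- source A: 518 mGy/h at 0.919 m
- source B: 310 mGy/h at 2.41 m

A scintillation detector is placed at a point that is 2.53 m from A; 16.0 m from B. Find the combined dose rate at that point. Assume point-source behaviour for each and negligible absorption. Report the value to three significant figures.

By superposition, sum each source's inverse-square contribution:
A: 518 × (0.919/2.53)² = 68.35 mGy/h
B: 310 × (2.41/16.0)² = 7.033 mGy/h
Total = 68.35 + 7.033 = 75.38 mGy/h.

75.4 mGy/h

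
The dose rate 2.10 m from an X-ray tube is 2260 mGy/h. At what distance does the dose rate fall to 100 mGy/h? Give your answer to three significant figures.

9.98 m

Applying the 1/r² law, d₂ = d₁·√(I₁/I₂).
I₁/I₂ = 2260/100 = 22.60, so d₂ = 2.10 × √22.60 = 9.983 m.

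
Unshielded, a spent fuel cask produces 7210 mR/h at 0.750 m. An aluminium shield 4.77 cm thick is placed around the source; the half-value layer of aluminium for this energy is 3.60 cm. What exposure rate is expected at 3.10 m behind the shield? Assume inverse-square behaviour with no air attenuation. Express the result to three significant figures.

168 mR/h

Distance alone: (0.750/3.10)² = 0.05853, so 7210 × 0.05853 = 422.0 mR/h.
Shield: 4.77/3.60 = 1.325 half-value layers → attenuation 2^(−1.325) = 0.3991.
Combined: 422.0 × 0.3991 = 168.4 mR/h.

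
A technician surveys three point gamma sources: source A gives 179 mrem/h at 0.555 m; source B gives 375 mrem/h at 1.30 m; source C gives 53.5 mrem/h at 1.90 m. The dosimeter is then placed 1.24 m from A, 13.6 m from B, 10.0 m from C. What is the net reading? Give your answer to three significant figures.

41.2 mrem/h

By superposition, sum each source's inverse-square contribution:
A: 179 × (0.555/1.24)² = 35.86 mrem/h
B: 375 × (1.30/13.6)² = 3.426 mrem/h
C: 53.5 × (1.90/10.0)² = 1.931 mrem/h
Total = 35.86 + 3.426 + 1.931 = 41.22 mrem/h.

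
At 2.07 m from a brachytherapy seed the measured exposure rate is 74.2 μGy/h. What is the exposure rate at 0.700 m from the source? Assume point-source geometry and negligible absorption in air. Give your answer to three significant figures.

Intensity scales as (d₁/d₂)², so scaling from 2.07 m to 0.700 m:
74.2 × (2.07/0.700)² = 74.2 × 8.745 = 648.9 μGy/h.

649 μGy/h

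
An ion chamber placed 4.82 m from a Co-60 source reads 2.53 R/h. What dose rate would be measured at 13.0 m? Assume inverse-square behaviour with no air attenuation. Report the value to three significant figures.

0.348 R/h

By the inverse-square law, scaling from 4.82 m to 13.0 m:
2.53 × (4.82/13.0)² = 2.53 × 0.1375 = 0.3479 R/h.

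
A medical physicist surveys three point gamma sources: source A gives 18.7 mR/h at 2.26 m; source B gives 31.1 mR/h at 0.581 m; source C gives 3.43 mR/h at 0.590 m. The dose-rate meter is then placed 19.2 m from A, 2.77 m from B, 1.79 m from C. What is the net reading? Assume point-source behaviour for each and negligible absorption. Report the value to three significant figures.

By superposition, sum each source's inverse-square contribution:
A: 18.7 × (2.26/19.2)² = 0.2591 mR/h
B: 31.1 × (0.581/2.77)² = 1.368 mR/h
C: 3.43 × (0.590/1.79)² = 0.3726 mR/h
Total = 0.2591 + 1.368 + 0.3726 = 2.000 mR/h.

2.00 mR/h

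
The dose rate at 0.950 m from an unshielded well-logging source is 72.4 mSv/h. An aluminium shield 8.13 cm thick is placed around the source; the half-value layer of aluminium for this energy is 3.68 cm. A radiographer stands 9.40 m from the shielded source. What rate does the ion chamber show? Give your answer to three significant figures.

0.160 mSv/h

Distance alone: 72.4 × (0.950/9.40)² = 72.4 × 0.01021 = 0.7392 mSv/h.
Shield: 8.13/3.68 = 2.209 half-value layers → attenuation 2^(−2.209) = 0.2163.
Combined: 0.7392 × 0.2163 = 0.1599 mSv/h.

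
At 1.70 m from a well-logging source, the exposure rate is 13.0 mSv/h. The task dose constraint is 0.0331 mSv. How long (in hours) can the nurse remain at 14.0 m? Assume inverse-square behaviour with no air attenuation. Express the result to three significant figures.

0.173 h

Since intensity falls as 1/r², rate at 14.0 m:
13.0 × (1.70/14.0)² = 13.0 × 0.01474 = 0.1916 mSv/h.
Stay time = 0.0331 mSv ÷ 0.1916 mSv/h = 0.1728 h.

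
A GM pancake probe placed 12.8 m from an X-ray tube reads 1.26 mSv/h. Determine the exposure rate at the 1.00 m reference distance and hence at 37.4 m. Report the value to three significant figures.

206 mSv/h; 0.148 mSv/h

Since intensity falls as 1/r²,
At 1.00 m: (12.8/1.00)² = 163.8, so 1.26 × 163.8 = 206.4 mSv/h
At 37.4 m: (1.00/37.4)² = 0.0007149, so 206.4 × 0.0007149 = 0.1476 mSv/h.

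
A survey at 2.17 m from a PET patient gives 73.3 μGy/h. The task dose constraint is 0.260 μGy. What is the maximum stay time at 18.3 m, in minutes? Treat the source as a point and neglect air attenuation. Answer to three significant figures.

Applying the 1/r² law, rate at 18.3 m:
(2.17/18.3)² = 0.01406, so 73.3 × 0.01406 = 1.031 μGy/h.
Stay time = 0.260 μGy ÷ 1.031 μGy/h = 0.2522 h = 15.13 min.

15.1 min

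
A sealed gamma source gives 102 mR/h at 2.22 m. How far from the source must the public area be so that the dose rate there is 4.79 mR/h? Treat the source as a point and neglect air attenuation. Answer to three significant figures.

10.2 m

Using I₁d₁² = I₂d₂², d₂ = d₁·√(I₁/I₂).
I₁/I₂ = 102/4.79 = 21.29, so d₂ = 2.22 × √21.29 = 10.24 m.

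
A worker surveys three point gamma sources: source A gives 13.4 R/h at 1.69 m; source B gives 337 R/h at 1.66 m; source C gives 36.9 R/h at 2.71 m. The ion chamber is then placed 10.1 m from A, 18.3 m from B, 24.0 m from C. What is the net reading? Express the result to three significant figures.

3.62 R/h

Each source contributes Iᵢ·(dᵢ/rᵢ)²; contributions add.
A: 13.4 × (1.69/10.1)² = 0.3752 R/h
B: 337 × (1.66/18.3)² = 2.773 R/h
C: 36.9 × (2.71/24.0)² = 0.4705 R/h
Total = 0.3752 + 2.773 + 0.4705 = 3.619 R/h.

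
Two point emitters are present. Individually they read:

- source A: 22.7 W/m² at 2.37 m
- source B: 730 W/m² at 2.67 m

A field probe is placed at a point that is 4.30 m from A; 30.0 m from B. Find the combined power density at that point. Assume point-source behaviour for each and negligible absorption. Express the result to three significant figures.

12.7 W/m²

By superposition, sum each source's inverse-square contribution:
A: 22.7 × (2.37/4.30)² = 6.896 W/m²
B: 730 × (2.67/30.0)² = 5.782 W/m²
Total = 6.896 + 5.782 = 12.68 W/m².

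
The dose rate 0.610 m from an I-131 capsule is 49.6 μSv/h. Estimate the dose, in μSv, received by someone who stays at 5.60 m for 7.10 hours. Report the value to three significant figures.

Since intensity falls as 1/r², rate at 5.60 m:
49.6 × (0.610/5.60)² = 49.6 × 0.01187 = 0.5888 μSv/h.
Dose = rate × time = 0.5888 μSv/h × 7.100 h = 4.180 μSv.

4.18 μSv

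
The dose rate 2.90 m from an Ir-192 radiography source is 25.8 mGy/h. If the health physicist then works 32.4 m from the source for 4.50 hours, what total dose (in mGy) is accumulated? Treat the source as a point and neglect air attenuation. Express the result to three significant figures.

By the inverse-square law, rate at 32.4 m:
(2.90/32.4)² = 0.008011, so 25.8 × 0.008011 = 0.2067 mGy/h.
Dose = rate × time = 0.2067 mGy/h × 4.500 h = 0.9302 mGy.

0.930 mGy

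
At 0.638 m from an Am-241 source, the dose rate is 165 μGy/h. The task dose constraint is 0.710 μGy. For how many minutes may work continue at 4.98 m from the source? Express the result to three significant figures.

By the inverse-square law, rate at 4.98 m:
(0.638/4.98)² = 0.01641, so 165 × 0.01641 = 2.708 μGy/h.
Stay time = 0.710 μGy ÷ 2.708 μGy/h = 0.2622 h = 15.73 min.

15.7 min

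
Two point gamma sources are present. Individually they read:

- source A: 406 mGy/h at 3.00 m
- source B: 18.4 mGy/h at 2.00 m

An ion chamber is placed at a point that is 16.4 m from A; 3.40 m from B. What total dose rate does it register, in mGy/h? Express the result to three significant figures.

20.0 mGy/h

By superposition, sum each source's inverse-square contribution:
A: 406 × (3.00/16.4)² = 13.59 mGy/h
B: 18.4 × (2.00/3.40)² = 6.367 mGy/h
Total = 13.59 + 6.367 = 19.96 mGy/h.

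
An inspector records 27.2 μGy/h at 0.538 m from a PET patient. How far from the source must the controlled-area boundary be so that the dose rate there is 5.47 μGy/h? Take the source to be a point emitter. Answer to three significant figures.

1.20 m

Since intensity falls as 1/r², d₂ = d₁·√(I₁/I₂).
I₁/I₂ = 27.2/5.47 = 4.973, so d₂ = 0.538 × √4.973 = 1.200 m.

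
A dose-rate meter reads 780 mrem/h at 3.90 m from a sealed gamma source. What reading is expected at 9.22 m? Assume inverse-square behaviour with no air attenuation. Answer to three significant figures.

Applying the 1/r² law, the rate at 9.22 m is
780 × (3.90/9.22)² = 780 × 0.1789 = 139.5 mrem/h.

140 mrem/h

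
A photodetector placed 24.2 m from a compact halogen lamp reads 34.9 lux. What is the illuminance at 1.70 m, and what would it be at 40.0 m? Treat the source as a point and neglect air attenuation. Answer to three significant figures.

Using I₁d₁² = I₂d₂²,
At 1.70 m: (24.2/1.70)² = 202.6, so 34.9 × 202.6 = 7071 lux
At 40.0 m: 7071 × (1.70/40.0)² = 7071 × 0.001806 = 12.77 lux.

7070 lux; 12.8 lux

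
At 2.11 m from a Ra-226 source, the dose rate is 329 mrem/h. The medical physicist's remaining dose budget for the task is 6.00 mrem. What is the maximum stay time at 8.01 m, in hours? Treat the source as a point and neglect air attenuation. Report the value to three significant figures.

Since intensity falls as 1/r², rate at 8.01 m:
329 × (2.11/8.01)² = 329 × 0.06939 = 22.83 mrem/h.
Stay time = 6.00 mrem ÷ 22.83 mrem/h = 0.2628 h.

0.263 h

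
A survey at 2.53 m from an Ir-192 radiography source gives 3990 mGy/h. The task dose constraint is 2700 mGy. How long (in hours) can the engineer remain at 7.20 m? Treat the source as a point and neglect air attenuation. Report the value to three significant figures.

Since intensity falls as 1/r², rate at 7.20 m:
3990 × (2.53/7.20)² = 3990 × 0.1235 = 492.8 mGy/h.
Stay time = 2700 mGy ÷ 492.8 mGy/h = 5.479 h.

5.48 h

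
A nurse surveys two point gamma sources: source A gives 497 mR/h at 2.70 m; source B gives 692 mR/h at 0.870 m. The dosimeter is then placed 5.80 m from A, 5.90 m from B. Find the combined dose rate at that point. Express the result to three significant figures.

Each source contributes Iᵢ·(dᵢ/rᵢ)²; contributions add.
A: 497 × (2.70/5.80)² = 107.7 mR/h
B: 692 × (0.870/5.90)² = 15.05 mR/h
Total = 107.7 + 15.05 = 122.8 mR/h.

123 mR/h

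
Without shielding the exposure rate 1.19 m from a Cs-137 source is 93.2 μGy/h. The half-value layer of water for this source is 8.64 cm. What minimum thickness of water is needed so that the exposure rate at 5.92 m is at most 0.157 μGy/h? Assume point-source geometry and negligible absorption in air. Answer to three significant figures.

39.6 cm

At 5.92 m, distance alone gives (1.19/5.92)² = 0.04041, so 93.2 × 0.04041 = 3.766 μGy/h.
Further attenuation needed: 3.766/0.157 = 23.99.
n = log₂(23.99) = 4.584 half-value layers.
Thickness = 4.584 × 8.64 cm = 39.61 cm.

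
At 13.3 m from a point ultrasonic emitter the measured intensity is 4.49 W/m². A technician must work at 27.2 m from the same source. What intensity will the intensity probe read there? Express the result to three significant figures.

Intensity scales as (d₁/d₂)², so scaling from 13.3 m to 27.2 m:
4.49 × (13.3/27.2)² = 4.49 × 0.2391 = 1.074 W/m².

1.07 W/m²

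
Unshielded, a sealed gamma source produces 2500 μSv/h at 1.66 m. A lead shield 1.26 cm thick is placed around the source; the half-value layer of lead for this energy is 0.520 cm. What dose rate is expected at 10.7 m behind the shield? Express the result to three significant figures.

11.2 μSv/h

Distance alone: 2500 × (1.66/10.7)² = 2500 × 0.02407 = 60.18 μSv/h.
Shield: 1.26/0.520 = 2.423 half-value layers → attenuation 2^(−2.423) = 0.1865.
Combined: 60.18 × 0.1865 = 11.22 μSv/h.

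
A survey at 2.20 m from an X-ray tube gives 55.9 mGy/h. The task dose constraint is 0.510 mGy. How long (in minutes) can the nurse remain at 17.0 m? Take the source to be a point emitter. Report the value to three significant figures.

32.7 min

By the inverse-square law, rate at 17.0 m:
(2.20/17.0)² = 0.01675, so 55.9 × 0.01675 = 0.9363 mGy/h.
Stay time = 0.510 mGy ÷ 0.9363 mGy/h = 0.5447 h = 32.68 min.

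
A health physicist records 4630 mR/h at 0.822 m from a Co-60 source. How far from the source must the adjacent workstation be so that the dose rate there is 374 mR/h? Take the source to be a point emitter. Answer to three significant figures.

2.89 m

By the inverse-square law, d₂ = d₁·√(I₁/I₂).
I₁/I₂ = 4630/374 = 12.38, so d₂ = 0.822 × √12.38 = 2.892 m.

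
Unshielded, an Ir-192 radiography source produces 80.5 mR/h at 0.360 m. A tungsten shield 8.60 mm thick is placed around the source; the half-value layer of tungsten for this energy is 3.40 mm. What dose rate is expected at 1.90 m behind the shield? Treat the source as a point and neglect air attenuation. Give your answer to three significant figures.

Distance alone: (0.360/1.90)² = 0.03590, so 80.5 × 0.03590 = 2.890 mR/h.
Shield: 8.60/3.40 = 2.529 half-value layers → attenuation 2^(−2.529) = 0.1733.
Combined: 2.890 × 0.1733 = 0.5008 mR/h.

0.501 mR/h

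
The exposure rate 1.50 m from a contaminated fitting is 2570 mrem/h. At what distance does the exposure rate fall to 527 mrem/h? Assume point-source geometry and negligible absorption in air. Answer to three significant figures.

Applying the 1/r² law, d₂ = d₁·√(I₁/I₂).
I₁/I₂ = 2570/527 = 4.877, so d₂ = 1.50 × √4.877 = 3.313 m.

3.31 m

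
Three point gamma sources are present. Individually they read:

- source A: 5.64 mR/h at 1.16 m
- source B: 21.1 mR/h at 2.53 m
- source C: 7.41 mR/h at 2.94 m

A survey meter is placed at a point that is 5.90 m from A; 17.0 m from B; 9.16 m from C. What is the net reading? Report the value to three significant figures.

By superposition, sum each source's inverse-square contribution:
A: 5.64 × (1.16/5.90)² = 0.2180 mR/h
B: 21.1 × (2.53/17.0)² = 0.4673 mR/h
C: 7.41 × (2.94/9.16)² = 0.7633 mR/h
Total = 0.2180 + 0.4673 + 0.7633 = 1.449 mR/h.

1.45 mR/h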